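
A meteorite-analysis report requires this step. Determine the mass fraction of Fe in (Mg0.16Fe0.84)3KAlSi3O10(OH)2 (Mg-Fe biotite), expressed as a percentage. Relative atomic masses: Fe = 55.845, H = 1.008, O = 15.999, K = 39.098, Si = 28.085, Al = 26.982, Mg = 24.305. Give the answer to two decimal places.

28.33 weight percent

Formula mass = 0.48×24.305 + 2.52×55.845 + 1×39.098 + 1×26.982 + 3×28.085 + 12×15.999 + 2×1.008 = 496.735 g/mol, of which 140.729 g is Fe.
So Fe makes up 140.729/496.735 = 0.2833 of the mass, i.e. 28.33%.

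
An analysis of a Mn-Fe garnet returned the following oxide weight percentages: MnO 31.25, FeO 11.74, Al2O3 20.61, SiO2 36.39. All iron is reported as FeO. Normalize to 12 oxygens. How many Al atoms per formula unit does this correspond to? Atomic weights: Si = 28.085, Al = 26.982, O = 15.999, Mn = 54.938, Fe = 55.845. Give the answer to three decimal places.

2.003 Al apfu

31.25 wt% MnO ÷ 70.937 g/mol = 0.44053 mol, giving 0.44053 Mn and 0.44053 O.
11.74 wt% FeO ÷ 71.844 g/mol = 0.16341 mol, giving 0.16341 Fe and 0.16341 O.
20.61 wt% Al2O3 ÷ 101.961 g/mol = 0.20214 mol, giving 0.40428 Al and 0.60642 O.
36.39 wt% SiO2 ÷ 60.083 g/mol = 0.60566 mol, giving 0.60566 Si and 1.21132 O.
Oxygen sums to 2.42168; scaling by 12/2.42168 = 4.95524 puts the formula on 12 O.
Al: 0.40428 × 4.95524 = 2.003 atoms per formula unit.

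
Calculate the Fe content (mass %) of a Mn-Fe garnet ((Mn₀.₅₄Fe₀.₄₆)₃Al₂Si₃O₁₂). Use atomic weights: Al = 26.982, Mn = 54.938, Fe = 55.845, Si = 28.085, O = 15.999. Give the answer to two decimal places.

Formula mass = 1.62×54.938 + 1.38×55.845 + 2×26.982 + 3×28.085 + 12×15.999 = 496.273 g/mol, of which 77.066 g is Fe.
So Fe makes up 77.066/496.273 = 0.1553 of the mass, i.e. 15.53%.

15.53 mass %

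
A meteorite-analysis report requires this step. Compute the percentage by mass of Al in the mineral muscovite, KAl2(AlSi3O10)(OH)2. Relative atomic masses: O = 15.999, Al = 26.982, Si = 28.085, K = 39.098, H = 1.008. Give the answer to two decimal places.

M(KAl2(AlSi3O10)(OH)2) = 398.303 g/mol.
Al contributes 3 × 26.982 = 80.946 g per mole.
80.946/398.303 = 0.2032 → 20.32%.

20.32 weight percent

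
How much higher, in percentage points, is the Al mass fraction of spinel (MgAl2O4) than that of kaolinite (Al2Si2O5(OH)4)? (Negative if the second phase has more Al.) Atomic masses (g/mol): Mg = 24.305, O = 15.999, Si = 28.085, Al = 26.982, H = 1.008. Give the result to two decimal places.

M(MgAl2O4) = 142.265 g/mol, so wt% Al = 53.964/142.265 × 100 = 37.93%.
M(Al2Si2O5(OH)4) = 258.157 g/mol, so wt% Al = 53.964/258.157 × 100 = 20.90%.
37.93 − 20.90 = 17.03 pp.

17.03 percentage points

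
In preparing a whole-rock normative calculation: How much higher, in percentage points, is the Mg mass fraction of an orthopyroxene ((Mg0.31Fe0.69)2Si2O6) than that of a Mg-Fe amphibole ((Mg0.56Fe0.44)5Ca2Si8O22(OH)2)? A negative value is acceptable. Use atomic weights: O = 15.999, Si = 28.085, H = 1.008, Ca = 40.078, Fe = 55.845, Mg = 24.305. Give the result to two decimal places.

-1.55 percentage points

First mineral: 15.069 g Mg in 244.299 g formula = 6.17 wt% Mg.
Second mineral: 68.054 g Mg in 881.741 g formula = 7.72 wt% Mg.
6.17% − 7.72% gives a difference of -1.55 percentage points.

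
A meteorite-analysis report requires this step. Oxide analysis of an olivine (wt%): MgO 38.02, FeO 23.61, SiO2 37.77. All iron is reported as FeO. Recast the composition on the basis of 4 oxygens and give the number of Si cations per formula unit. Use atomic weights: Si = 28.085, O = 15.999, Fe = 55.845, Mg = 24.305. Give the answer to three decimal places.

MgO: 38.02/40.304 = 0.94333 mol → 0.94333 mol Mg, 0.94333 mol O.
FeO: 23.61/71.844 = 0.32863 mol → 0.32863 mol Fe, 0.32863 mol O.
SiO2: 37.77/60.083 = 0.62863 mol → 0.62863 mol Si, 1.25726 mol O.
Total oxygen = 2.52922 mol. Normalization factor = 4/2.52922 = 1.58152.
Si per 4 O = 0.62863 × 1.58152 = 0.994.

0.994 Si apfu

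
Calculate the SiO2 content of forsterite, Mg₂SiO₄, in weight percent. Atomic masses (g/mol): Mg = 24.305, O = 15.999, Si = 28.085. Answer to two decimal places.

M(Mg₂SiO₄) = 140.691 g/mol; M(SiO2) = 60.083 g/mol.
Moles SiO2 per formula unit = 1 Si ÷ 1 = 1.0000.
SiO2 fraction = (1.0000 × 60.083) / 140.691 = 60.083/140.691 = 0.4271.

42.71 wt%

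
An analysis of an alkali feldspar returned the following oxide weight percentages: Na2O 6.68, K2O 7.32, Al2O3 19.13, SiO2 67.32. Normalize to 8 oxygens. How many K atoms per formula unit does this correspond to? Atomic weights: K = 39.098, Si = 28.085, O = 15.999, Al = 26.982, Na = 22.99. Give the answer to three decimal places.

Na2O: 6.68/61.979 = 0.10778 mol → 0.21556 mol Na, 0.10778 mol O.
K2O: 7.32/94.195 = 0.07771 mol → 0.15542 mol K, 0.07771 mol O.
Al2O3: 19.13/101.961 = 0.18762 mol → 0.37524 mol Al, 0.56286 mol O.
SiO2: 67.32/60.083 = 1.12045 mol → 1.12045 mol Si, 2.24090 mol O.
Total oxygen = 2.98925 mol. Normalization factor = 8/2.98925 = 2.67626.
K per 8 O = 0.15542 × 2.67626 = 0.416.

0.416 K apfu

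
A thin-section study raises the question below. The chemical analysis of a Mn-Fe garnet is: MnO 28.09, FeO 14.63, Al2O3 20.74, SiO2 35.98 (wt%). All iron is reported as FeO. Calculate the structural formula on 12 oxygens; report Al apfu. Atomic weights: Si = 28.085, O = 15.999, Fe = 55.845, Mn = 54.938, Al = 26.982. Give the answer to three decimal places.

MnO (M=70.937): mol = 0.39599; Mn = 0.39599, O = 0.39599.
FeO (M=71.844): mol = 0.20364; Fe = 0.20364, O = 0.20364.
Al2O3 (M=101.961): mol = 0.20341; Al = 0.40682, O = 0.61023.
SiO2 (M=60.083): mol = 0.59884; Si = 0.59884, O = 1.19768.
ΣO = 2.40754; factor = 12/ΣO = 4.98434.
Al apfu = 0.40682 × 4.98434 = 2.028.

2.028 Al apfu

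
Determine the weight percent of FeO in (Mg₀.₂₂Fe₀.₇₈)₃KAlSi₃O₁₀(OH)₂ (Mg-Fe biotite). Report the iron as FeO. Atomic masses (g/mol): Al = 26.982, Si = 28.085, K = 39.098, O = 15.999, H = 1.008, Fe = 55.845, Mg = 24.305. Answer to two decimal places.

34.24 wt%

M((Mg₀.₂₂Fe₀.₇₈)₃KAlSi₃O₁₀(OH)₂) = 491.058 g/mol; M(FeO) = 71.844 g/mol.
Moles FeO per formula unit = 2.34 Fe ÷ 1 = 2.3400.
FeO fraction = (2.3400 × 71.844) / 491.058 = 168.115/491.058 = 0.3424.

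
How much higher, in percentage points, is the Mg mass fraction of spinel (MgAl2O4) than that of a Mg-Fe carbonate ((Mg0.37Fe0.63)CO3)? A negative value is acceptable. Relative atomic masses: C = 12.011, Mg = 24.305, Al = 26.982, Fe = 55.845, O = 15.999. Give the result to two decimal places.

Mg in MgAl2O4: molar mass 142.265 g/mol; 1×24.305 = 24.305 g → 17.08 wt%.
Mg in (Mg0.37Fe0.63)CO3: molar mass 104.183 g/mol; 0.37×24.305 = 8.993 g → 8.63 wt%.
Difference = 17.08 − 8.63 = 8.45 percentage points.

8.45 percentage points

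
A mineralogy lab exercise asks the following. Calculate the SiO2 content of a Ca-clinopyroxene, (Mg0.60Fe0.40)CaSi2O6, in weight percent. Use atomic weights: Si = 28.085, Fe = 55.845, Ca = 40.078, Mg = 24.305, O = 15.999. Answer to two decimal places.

Molar mass of (Mg0.60Fe0.40)CaSi2O6 = 0.60×24.305 + 0.40×55.845 + 1×40.078 + 2×28.085 + 6×15.999 = 229.163 g/mol.
Each formula unit contains 2 Si, equivalent to 2/1 = 2.0000 mol SiO2.
M(SiO2) = 1×28.085 + 2×15.999 = 60.083 g/mol.
Mass of SiO2 per formula unit = 2.0000 × 60.083 = 120.166 g.
SiO2 wt% = 120.166 / 229.163 × 100 = 52.44%.

52.44 wt%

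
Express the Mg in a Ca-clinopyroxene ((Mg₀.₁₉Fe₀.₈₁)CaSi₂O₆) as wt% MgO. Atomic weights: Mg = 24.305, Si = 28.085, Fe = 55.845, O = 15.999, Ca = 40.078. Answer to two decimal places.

3.16 wt%

Formula mass = 242.094 g/mol.
0.19 Mg → 0.1900 mol MgO per formula unit; M(MgO) = 40.304, so MgO mass = 7.658 g.
7.658/242.094 × 100 = 3.16 wt%.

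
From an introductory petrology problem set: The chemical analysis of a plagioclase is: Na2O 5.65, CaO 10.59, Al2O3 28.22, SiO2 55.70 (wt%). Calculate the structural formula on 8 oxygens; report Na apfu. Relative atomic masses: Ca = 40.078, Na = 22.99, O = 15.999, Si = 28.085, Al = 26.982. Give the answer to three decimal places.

Na2O: 5.65/61.979 = 0.09116 mol → 0.18232 mol Na, 0.09116 mol O.
CaO: 10.59/56.077 = 0.18885 mol → 0.18885 mol Ca, 0.18885 mol O.
Al2O3: 28.22/101.961 = 0.27677 mol → 0.55354 mol Al, 0.83031 mol O.
SiO2: 55.70/60.083 = 0.92705 mol → 0.92705 mol Si, 1.85410 mol O.
Total oxygen = 2.96442 mol. Normalization factor = 8/2.96442 = 2.69867.
Na per 8 O = 0.18232 × 2.69867 = 0.492.

0.492 Na apfu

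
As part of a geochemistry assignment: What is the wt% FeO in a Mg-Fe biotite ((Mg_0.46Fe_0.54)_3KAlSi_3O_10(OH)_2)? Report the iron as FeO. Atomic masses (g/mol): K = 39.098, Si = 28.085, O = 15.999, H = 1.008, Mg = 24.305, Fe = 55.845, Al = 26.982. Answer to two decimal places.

Molar mass of (Mg_0.46Fe_0.54)_3KAlSi_3O_10(OH)_2 = 1.38×24.305 + 1.62×55.845 + 1×39.098 + 1×26.982 + 3×28.085 + 12×15.999 + 2×1.008 = 468.349 g/mol.
Each formula unit contains 1.62 Fe, equivalent to 1.62/1 = 1.6200 mol FeO.
M(FeO) = 1×55.845 + 1×15.999 = 71.844 g/mol.
Mass of FeO per formula unit = 1.6200 × 71.844 = 116.387 g.
FeO wt% = 116.387 / 468.349 × 100 = 24.85%.

24.85 wt%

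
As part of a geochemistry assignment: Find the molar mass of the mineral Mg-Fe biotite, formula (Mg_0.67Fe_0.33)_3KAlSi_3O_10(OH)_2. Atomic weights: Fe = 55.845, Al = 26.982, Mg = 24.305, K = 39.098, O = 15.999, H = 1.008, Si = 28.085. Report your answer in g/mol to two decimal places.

448.48 g/mol

M = 2.01·24.305 + 0.99·55.845 + 1·39.098 + 1·26.982 + 3·28.085 + 12·15.999 + 2·1.008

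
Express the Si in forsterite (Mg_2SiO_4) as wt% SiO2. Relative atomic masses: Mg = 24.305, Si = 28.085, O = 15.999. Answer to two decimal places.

Formula mass = 140.691 g/mol.
1 Si → 1.0000 mol SiO2 per formula unit; M(SiO2) = 60.083, so SiO2 mass = 60.083 g.
60.083/140.691 × 100 = 42.71 wt%.

42.71 wt%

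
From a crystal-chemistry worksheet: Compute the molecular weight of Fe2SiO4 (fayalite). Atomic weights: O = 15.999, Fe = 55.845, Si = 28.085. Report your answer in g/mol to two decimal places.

203.77 g/mol

Fe: 2 × 55.845 = 111.6900
Si: 1 × 28.085 = 28.0850
O: 4 × 15.999 = 63.9960
Summing the contributions gives the formula mass.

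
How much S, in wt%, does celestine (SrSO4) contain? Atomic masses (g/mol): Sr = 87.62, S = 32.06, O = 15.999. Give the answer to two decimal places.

17.45 wt%

M(SrSO4) = 183.676 g/mol.
S contributes 1 × 32.06 = 32.060 g per mole.
32.060/183.676 = 0.1745 → 17.45%.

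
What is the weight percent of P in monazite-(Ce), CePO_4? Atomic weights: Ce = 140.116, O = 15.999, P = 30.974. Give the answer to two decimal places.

M(CePO_4) = 235.086 g/mol.
P contributes 1 × 30.974 = 30.974 g per mole.
30.974/235.086 = 0.1318 → 13.18%.

13.18 mass %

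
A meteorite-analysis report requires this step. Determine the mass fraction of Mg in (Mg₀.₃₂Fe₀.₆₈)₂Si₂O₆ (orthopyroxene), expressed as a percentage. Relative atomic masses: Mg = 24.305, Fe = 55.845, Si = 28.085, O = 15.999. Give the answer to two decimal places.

6.38 weight percent

M((Mg₀.₃₂Fe₀.₆₈)₂Si₂O₆) = 243.668 g/mol.
Mg contributes 0.64 × 24.305 = 15.555 g per mole.
15.555/243.668 = 0.0638 → 6.38%.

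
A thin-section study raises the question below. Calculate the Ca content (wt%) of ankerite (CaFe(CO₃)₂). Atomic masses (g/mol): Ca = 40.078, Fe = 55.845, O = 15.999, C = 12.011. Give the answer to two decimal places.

Formula mass = 1·40.078 + 1·55.845 + 2·12.011 + 6·15.999 = 215.939 g/mol, of which 40.078 g is Ca.
So Ca makes up 40.078/215.939 = 0.1856 of the mass, i.e. 18.56%.

18.56 wt%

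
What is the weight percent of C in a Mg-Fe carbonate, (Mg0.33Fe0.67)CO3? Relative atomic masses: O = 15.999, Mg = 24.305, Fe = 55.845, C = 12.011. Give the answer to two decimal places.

Molar mass of (Mg0.33Fe0.67)CO3: 0.33·24.305 + 0.67·55.845 + 1·12.011 + 3·15.999 = 105.445 g/mol.
Mass of C per formula unit: 1 × 12.011 = 12.011 g.
Weight fraction C = 12.011 / 105.445 = 0.1139.

11.39 mass %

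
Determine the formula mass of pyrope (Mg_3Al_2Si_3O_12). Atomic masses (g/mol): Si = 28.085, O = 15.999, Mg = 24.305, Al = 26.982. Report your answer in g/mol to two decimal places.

M = 3(24.305) + 2(26.982) + 3(28.085) + 12(15.999)

403.12 g/mol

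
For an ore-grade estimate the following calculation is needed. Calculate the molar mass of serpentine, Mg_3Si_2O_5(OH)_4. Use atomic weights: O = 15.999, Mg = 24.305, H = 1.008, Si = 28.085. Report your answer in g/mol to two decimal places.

277.11 g/mol

Mg: 3 × 24.305 = 72.9150
Si: 2 × 28.085 = 56.1700
O: 9 × 15.999 = 143.9910
H: 4 × 1.008 = 4.0320
Summing the contributions gives the formula mass.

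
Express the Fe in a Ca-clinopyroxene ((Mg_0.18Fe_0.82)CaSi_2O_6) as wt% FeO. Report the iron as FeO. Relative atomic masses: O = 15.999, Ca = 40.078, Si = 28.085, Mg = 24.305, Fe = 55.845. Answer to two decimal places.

Formula mass = 242.410 g/mol.
0.82 Fe → 0.8200 mol FeO per formula unit; M(FeO) = 71.844, so FeO mass = 58.912 g.
58.912/242.410 × 100 = 24.30 wt%.

24.30 wt%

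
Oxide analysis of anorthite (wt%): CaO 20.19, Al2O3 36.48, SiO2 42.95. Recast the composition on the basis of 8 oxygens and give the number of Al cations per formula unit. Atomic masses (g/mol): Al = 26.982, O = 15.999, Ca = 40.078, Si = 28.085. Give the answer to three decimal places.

CaO (M=56.077): mol = 0.36004; Ca = 0.36004, O = 0.36004.
Al2O3 (M=101.961): mol = 0.35778; Al = 0.71556, O = 1.07334.
SiO2 (M=60.083): mol = 0.71484; Si = 0.71484, O = 1.42968.
ΣO = 2.86306; factor = 8/ΣO = 2.79421.
Al apfu = 0.71556 × 2.79421 = 1.999.

1.999 Al apfu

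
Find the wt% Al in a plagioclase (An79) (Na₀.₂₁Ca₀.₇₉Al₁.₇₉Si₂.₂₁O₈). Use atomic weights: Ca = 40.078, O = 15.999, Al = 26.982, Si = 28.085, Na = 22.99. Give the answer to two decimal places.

Formula mass = 0.21×22.99 + 0.79×40.078 + 1.79×26.982 + 2.21×28.085 + 8×15.999 = 274.847 g/mol, of which 48.298 g is Al.
So Al makes up 48.298/274.847 = 0.1757 of the mass, i.e. 17.57%.

17.57 mass %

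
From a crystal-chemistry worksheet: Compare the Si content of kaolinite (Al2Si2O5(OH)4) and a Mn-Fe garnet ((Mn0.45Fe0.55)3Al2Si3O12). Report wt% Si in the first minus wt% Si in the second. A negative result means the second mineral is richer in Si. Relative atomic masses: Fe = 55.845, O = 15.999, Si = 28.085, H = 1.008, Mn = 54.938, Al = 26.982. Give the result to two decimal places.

4.79 percentage points

M(Al2Si2O5(OH)4) = 258.157 g/mol, so wt% Si = 56.170/258.157 × 100 = 21.76%.
M((Mn0.45Fe0.55)3Al2Si3O12) = 496.518 g/mol, so wt% Si = 84.255/496.518 × 100 = 16.97%.
21.76 − 16.97 = 4.79 pp.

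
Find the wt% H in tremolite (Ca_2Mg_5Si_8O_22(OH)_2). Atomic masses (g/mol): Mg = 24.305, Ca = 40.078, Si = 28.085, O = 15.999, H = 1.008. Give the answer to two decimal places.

M(Ca_2Mg_5Si_8O_22(OH)_2) = 812.353 g/mol.
H contributes 2 × 1.008 = 2.016 g per mole.
2.016/812.353 = 0.0025 → 0.25%.

0.25 wt%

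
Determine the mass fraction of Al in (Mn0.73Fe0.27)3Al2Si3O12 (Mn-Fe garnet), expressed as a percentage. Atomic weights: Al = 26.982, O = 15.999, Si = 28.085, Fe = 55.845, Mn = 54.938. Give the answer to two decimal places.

10.89 wt%

Formula mass = 2.19*54.938 + 0.81*55.845 + 2*26.982 + 3*28.085 + 12*15.999 = 495.756 g/mol, of which 53.964 g is Al.
So Al makes up 53.964/495.756 = 0.1089 of the mass, i.e. 10.89%.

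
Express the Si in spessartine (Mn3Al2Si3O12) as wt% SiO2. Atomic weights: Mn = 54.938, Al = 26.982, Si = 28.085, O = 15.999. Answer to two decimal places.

36.41 wt%

Molar mass of Mn3Al2Si3O12 = 3×54.938 + 2×26.982 + 3×28.085 + 12×15.999 = 495.021 g/mol.
Each formula unit contains 3 Si, equivalent to 3/1 = 3.0000 mol SiO2.
M(SiO2) = 1×28.085 + 2×15.999 = 60.083 g/mol.
Mass of SiO2 per formula unit = 3.0000 × 60.083 = 180.249 g.
SiO2 wt% = 180.249 / 495.021 × 100 = 36.41%.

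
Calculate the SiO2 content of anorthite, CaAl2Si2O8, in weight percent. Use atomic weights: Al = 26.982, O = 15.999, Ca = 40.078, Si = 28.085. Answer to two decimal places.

43.19 wt%

Molar mass of CaAl2Si2O8 = 1·40.078 + 2·26.982 + 2·28.085 + 8·15.999 = 278.204 g/mol.
Each formula unit contains 2 Si, equivalent to 2/1 = 2.0000 mol SiO2.
M(SiO2) = 1×28.085 + 2×15.999 = 60.083 g/mol.
Mass of SiO2 per formula unit = 2.0000 × 60.083 = 120.166 g.
SiO2 wt% = 120.166 / 278.204 × 100 = 43.19%.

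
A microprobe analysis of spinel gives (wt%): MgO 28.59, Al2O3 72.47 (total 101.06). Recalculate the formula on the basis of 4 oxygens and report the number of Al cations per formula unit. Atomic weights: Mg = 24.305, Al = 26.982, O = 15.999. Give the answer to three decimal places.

2.001 Al apfu

28.59 wt% MgO ÷ 40.304 g/mol = 0.70936 mol, giving 0.70936 Mg and 0.70936 O.
72.47 wt% Al2O3 ÷ 101.961 g/mol = 0.71076 mol, giving 1.42152 Al and 2.13228 O.
Oxygen sums to 2.84164; scaling by 4/2.84164 = 1.40764 puts the formula on 4 O.
Al: 1.42152 × 1.40764 = 2.001 atoms per formula unit.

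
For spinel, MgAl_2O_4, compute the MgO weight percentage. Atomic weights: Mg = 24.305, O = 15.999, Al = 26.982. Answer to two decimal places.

28.33 wt%

Molar mass of MgAl_2O_4 = 1·24.305 + 2·26.982 + 4·15.999 = 142.265 g/mol.
Each formula unit contains 1 Mg, equivalent to 1/1 = 1.0000 mol MgO.
M(MgO) = 1×24.305 + 1×15.999 = 40.304 g/mol.
Mass of MgO per formula unit = 1.0000 × 40.304 = 40.304 g.
MgO wt% = 40.304 / 142.265 × 100 = 28.33%.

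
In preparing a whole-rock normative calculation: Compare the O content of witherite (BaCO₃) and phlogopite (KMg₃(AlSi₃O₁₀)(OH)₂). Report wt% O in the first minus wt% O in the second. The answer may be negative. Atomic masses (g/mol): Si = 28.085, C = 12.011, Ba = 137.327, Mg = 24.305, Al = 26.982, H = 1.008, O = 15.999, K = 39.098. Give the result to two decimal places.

First mineral: 47.997 g O in 197.335 g formula = 24.32 wt% O.
Second mineral: 191.988 g O in 417.254 g formula = 46.01 wt% O.
24.32% − 46.01% gives a difference of -21.69 percentage points.

-21.69 percentage points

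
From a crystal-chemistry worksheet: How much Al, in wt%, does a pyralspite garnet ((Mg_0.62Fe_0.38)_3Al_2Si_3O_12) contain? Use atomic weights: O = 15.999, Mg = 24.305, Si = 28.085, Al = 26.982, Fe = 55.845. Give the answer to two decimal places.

12.29 wt%

M((Mg_0.62Fe_0.38)_3Al_2Si_3O_12) = 439.078 g/mol.
Al contributes 2 × 26.982 = 53.964 g per mole.
53.964/439.078 = 0.1229 → 12.29%.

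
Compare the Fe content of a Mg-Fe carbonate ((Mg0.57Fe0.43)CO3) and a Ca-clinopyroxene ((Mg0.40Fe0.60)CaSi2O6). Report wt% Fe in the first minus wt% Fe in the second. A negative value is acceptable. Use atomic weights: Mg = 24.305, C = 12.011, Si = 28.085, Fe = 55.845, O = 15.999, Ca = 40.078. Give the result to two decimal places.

M((Mg0.57Fe0.43)CO3) = 97.875 g/mol, so wt% Fe = 24.013/97.875 × 100 = 24.53%.
M((Mg0.40Fe0.60)CaSi2O6) = 235.471 g/mol, so wt% Fe = 33.507/235.471 × 100 = 14.23%.
24.53 − 14.23 = 10.30 pp.

10.30 percentage points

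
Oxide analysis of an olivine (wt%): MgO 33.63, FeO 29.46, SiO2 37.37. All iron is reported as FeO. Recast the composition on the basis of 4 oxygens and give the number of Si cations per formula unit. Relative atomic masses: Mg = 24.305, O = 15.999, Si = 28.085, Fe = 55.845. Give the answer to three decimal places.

1.000 Si apfu

MgO (M=40.304): mol = 0.83441; Mg = 0.83441, O = 0.83441.
FeO (M=71.844): mol = 0.41006; Fe = 0.41006, O = 0.41006.
SiO2 (M=60.083): mol = 0.62197; Si = 0.62197, O = 1.24394.
ΣO = 2.48841; factor = 4/ΣO = 1.60745.
Si apfu = 0.62197 × 1.60745 = 1.000.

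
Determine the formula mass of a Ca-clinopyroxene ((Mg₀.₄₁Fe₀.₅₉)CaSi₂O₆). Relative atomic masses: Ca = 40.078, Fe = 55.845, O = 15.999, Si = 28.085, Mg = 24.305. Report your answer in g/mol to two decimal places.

235.16 g/mol

The formula mass is the sum 0.41(24.305) + 0.59(55.845) + 1(40.078) + 2(28.085) + 6(15.999).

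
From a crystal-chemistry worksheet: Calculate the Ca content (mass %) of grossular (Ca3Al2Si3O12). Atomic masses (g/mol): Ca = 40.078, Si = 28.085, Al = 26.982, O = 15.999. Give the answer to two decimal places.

26.69 mass %

Molar mass of Ca3Al2Si3O12: 3*40.078 + 2*26.982 + 3*28.085 + 12*15.999 = 450.441 g/mol.
Mass of Ca per formula unit: 3 × 40.078 = 120.234 g.
Weight fraction Ca = 120.234 / 450.441 = 0.2669.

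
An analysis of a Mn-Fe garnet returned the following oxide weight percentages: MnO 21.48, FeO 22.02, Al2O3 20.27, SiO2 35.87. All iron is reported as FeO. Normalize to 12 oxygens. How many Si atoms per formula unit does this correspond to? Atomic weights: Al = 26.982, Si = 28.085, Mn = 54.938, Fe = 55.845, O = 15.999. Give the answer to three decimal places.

MnO: 21.48/70.937 = 0.30280 mol → 0.30280 mol Mn, 0.30280 mol O.
FeO: 22.02/71.844 = 0.30650 mol → 0.30650 mol Fe, 0.30650 mol O.
Al2O3: 20.27/101.961 = 0.19880 mol → 0.39760 mol Al, 0.59640 mol O.
SiO2: 35.87/60.083 = 0.59701 mol → 0.59701 mol Si, 1.19402 mol O.
Total oxygen = 2.39972 mol. Normalization factor = 12/2.39972 = 5.00058.
Si per 12 O = 0.59701 × 5.00058 = 2.985.

2.985 Si apfu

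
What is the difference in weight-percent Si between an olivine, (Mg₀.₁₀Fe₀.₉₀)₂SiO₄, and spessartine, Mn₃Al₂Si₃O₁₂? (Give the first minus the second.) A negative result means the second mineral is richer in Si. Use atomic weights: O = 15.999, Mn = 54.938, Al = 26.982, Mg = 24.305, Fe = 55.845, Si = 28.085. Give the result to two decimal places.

-2.80 percentage points

First mineral: 28.085 g Si in 197.463 g formula = 14.22 wt% Si.
Second mineral: 84.255 g Si in 495.021 g formula = 17.02 wt% Si.
14.22% − 17.02% gives a difference of -2.80 percentage points.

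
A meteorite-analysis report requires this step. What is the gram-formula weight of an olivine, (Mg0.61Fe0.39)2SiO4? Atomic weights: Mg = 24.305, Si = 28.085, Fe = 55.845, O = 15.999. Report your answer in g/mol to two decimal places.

The formula mass is the sum 1.22(24.305) + 0.78(55.845) + 1(28.085) + 4(15.999).

165.29 g/mol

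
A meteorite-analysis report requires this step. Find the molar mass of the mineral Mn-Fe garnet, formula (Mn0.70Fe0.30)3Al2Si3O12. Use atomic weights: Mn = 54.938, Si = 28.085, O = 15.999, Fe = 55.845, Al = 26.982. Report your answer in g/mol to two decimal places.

M = 2.10×54.938 + 0.90×55.845 + 2×26.982 + 3×28.085 + 12×15.999

495.84 g/mol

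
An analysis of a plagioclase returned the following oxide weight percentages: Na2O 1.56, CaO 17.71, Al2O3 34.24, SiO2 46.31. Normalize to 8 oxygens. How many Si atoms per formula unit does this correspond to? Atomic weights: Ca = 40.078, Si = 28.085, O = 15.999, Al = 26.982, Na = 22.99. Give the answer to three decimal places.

Na2O (M=61.979): mol = 0.02517; Na = 0.05034, O = 0.02517.
CaO (M=56.077): mol = 0.31582; Ca = 0.31582, O = 0.31582.
Al2O3 (M=101.961): mol = 0.33581; Al = 0.67162, O = 1.00743.
SiO2 (M=60.083): mol = 0.77077; Si = 0.77077, O = 1.54154.
ΣO = 2.88996; factor = 8/ΣO = 2.76820.
Si apfu = 0.77077 × 2.76820 = 2.134.

2.134 Si apfu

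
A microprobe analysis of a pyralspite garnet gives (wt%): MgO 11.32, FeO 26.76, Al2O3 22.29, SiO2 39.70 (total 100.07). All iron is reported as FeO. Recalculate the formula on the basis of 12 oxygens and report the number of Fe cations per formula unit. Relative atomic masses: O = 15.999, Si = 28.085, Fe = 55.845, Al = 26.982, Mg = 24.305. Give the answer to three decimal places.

1.699 Fe apfu

MgO: 11.32/40.304 = 0.28087 mol → 0.28087 mol Mg, 0.28087 mol O.
FeO: 26.76/71.844 = 0.37247 mol → 0.37247 mol Fe, 0.37247 mol O.
Al2O3: 22.29/101.961 = 0.21861 mol → 0.43722 mol Al, 0.65583 mol O.
SiO2: 39.70/60.083 = 0.66075 mol → 0.66075 mol Si, 1.32150 mol O.
Total oxygen = 2.63067 mol. Normalization factor = 12/2.63067 = 4.56158.
Fe per 12 O = 0.37247 × 4.56158 = 1.699.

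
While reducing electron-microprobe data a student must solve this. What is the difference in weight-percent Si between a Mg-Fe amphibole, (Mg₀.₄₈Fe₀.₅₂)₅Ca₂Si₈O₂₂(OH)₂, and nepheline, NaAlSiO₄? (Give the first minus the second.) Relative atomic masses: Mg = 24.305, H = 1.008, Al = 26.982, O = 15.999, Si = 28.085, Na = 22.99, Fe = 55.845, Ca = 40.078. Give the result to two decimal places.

5.35 percentage points

First mineral: 224.680 g Si in 894.357 g formula = 25.12 wt% Si.
Second mineral: 28.085 g Si in 142.053 g formula = 19.77 wt% Si.
25.12% − 19.77% gives a difference of 5.35 percentage points.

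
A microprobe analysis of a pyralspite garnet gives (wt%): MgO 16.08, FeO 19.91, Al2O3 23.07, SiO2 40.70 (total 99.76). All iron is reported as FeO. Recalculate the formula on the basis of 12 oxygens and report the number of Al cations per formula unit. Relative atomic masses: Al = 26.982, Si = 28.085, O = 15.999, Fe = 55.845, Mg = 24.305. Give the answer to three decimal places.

2.004 Al apfu

MgO: 16.08/40.304 = 0.39897 mol → 0.39897 mol Mg, 0.39897 mol O.
FeO: 19.91/71.844 = 0.27713 mol → 0.27713 mol Fe, 0.27713 mol O.
Al2O3: 23.07/101.961 = 0.22626 mol → 0.45252 mol Al, 0.67878 mol O.
SiO2: 40.70/60.083 = 0.67740 mol → 0.67740 mol Si, 1.35480 mol O.
Total oxygen = 2.70968 mol. Normalization factor = 12/2.70968 = 4.42857.
Al per 12 O = 0.45252 × 4.42857 = 2.004.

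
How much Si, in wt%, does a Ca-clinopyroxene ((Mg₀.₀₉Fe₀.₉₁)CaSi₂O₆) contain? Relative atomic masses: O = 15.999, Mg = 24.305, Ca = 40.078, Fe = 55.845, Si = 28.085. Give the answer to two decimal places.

Formula mass = 0.09*24.305 + 0.91*55.845 + 1*40.078 + 2*28.085 + 6*15.999 = 245.248 g/mol, of which 56.170 g is Si.
So Si makes up 56.170/245.248 = 0.2290 of the mass, i.e. 22.90%.

22.90 wt%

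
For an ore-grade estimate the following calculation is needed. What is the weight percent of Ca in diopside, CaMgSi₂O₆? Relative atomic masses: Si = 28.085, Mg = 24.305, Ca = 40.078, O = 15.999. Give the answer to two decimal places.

Molar mass of CaMgSi₂O₆: 1·40.078 + 1·24.305 + 2·28.085 + 6·15.999 = 216.547 g/mol.
Mass of Ca per formula unit: 1 × 40.078 = 40.078 g.
Weight fraction Ca = 40.078 / 216.547 = 0.1851.

18.51 mass %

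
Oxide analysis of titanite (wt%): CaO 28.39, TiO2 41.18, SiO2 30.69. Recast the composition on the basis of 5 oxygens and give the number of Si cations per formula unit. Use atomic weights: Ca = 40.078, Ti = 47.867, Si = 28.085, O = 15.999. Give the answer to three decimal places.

CaO (M=56.077): mol = 0.50627; Ca = 0.50627, O = 0.50627.
TiO2 (M=79.865): mol = 0.51562; Ti = 0.51562, O = 1.03124.
SiO2 (M=60.083): mol = 0.51079; Si = 0.51079, O = 1.02158.
ΣO = 2.55909; factor = 5/ΣO = 1.95382.
Si apfu = 0.51079 × 1.95382 = 0.998.

0.998 Si apfu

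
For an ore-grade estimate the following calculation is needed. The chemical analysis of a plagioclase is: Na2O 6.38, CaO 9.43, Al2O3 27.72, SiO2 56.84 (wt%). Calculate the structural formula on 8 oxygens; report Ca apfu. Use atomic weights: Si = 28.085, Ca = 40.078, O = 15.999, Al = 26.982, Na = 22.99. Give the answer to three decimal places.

6.38 wt% Na2O ÷ 61.979 g/mol = 0.10294 mol, giving 0.20588 Na and 0.10294 O.
9.43 wt% CaO ÷ 56.077 g/mol = 0.16816 mol, giving 0.16816 Ca and 0.16816 O.
27.72 wt% Al2O3 ÷ 101.961 g/mol = 0.27187 mol, giving 0.54374 Al and 0.81561 O.
56.84 wt% SiO2 ÷ 60.083 g/mol = 0.94602 mol, giving 0.94602 Si and 1.89204 O.
Oxygen sums to 2.97875; scaling by 8/2.97875 = 2.68569 puts the formula on 8 O.
Ca: 0.16816 × 2.68569 = 0.452 atoms per formula unit.

0.452 Ca apfu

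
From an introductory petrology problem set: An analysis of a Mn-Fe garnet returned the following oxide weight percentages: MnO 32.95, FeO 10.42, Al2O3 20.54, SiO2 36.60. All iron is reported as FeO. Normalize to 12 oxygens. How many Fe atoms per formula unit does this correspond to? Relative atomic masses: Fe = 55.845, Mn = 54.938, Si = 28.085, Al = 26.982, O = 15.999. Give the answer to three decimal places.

32.95 wt% MnO ÷ 70.937 g/mol = 0.46450 mol, giving 0.46450 Mn and 0.46450 O.
10.42 wt% FeO ÷ 71.844 g/mol = 0.14504 mol, giving 0.14504 Fe and 0.14504 O.
20.54 wt% Al2O3 ÷ 101.961 g/mol = 0.20145 mol, giving 0.40290 Al and 0.60435 O.
36.60 wt% SiO2 ÷ 60.083 g/mol = 0.60916 mol, giving 0.60916 Si and 1.21832 O.
Oxygen sums to 2.43221; scaling by 12/2.43221 = 4.93378 puts the formula on 12 O.
Fe: 0.14504 × 4.93378 = 0.716 atoms per formula unit.

0.716 Fe apfu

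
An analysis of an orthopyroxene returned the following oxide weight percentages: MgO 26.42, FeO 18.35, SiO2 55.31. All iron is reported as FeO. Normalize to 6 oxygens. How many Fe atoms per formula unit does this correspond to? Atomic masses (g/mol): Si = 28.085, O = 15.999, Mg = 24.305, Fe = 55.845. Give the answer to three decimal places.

MgO: 26.42/40.304 = 0.65552 mol → 0.65552 mol Mg, 0.65552 mol O.
FeO: 18.35/71.844 = 0.25541 mol → 0.25541 mol Fe, 0.25541 mol O.
SiO2: 55.31/60.083 = 0.92056 mol → 0.92056 mol Si, 1.84112 mol O.
Total oxygen = 2.75205 mol. Normalization factor = 6/2.75205 = 2.18019.
Fe per 6 O = 0.25541 × 2.18019 = 0.557.

0.557 Fe apfu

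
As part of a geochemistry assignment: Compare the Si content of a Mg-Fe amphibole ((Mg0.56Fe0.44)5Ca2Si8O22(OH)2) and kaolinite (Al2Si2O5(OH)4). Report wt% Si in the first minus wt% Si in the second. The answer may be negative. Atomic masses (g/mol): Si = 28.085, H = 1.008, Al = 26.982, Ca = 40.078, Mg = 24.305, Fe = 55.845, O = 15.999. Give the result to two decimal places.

3.72 percentage points

M((Mg0.56Fe0.44)5Ca2Si8O22(OH)2) = 881.741 g/mol, so wt% Si = 224.680/881.741 × 100 = 25.48%.
M(Al2Si2O5(OH)4) = 258.157 g/mol, so wt% Si = 56.170/258.157 × 100 = 21.76%.
25.48 − 21.76 = 3.72 pp.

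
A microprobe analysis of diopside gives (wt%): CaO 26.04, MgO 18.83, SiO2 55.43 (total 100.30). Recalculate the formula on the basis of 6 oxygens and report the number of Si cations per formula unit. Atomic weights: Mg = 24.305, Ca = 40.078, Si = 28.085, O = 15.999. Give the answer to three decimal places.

1.994 Si apfu

CaO: 26.04/56.077 = 0.46436 mol → 0.46436 mol Ca, 0.46436 mol O.
MgO: 18.83/40.304 = 0.46720 mol → 0.46720 mol Mg, 0.46720 mol O.
SiO2: 55.43/60.083 = 0.92256 mol → 0.92256 mol Si, 1.84512 mol O.
Total oxygen = 2.77668 mol. Normalization factor = 6/2.77668 = 2.16085.
Si per 6 O = 0.92256 × 2.16085 = 1.994.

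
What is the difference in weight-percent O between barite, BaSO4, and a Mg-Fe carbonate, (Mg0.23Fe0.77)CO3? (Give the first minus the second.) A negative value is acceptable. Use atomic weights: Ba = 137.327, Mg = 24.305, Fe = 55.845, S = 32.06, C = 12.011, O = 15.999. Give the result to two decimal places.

O in BaSO4: molar mass 233.383 g/mol; 4×15.999 = 63.996 g → 27.42 wt%.
O in (Mg0.23Fe0.77)CO3: molar mass 108.599 g/mol; 3×15.999 = 47.997 g → 44.20 wt%.
Difference = 27.42 − 44.20 = -16.78 percentage points.

-16.78 percentage points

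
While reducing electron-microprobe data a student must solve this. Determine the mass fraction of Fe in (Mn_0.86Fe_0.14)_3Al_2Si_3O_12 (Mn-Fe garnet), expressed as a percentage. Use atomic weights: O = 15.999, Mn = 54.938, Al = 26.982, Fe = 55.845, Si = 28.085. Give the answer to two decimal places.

4.73 weight percent

Formula mass = 2.58·54.938 + 0.42·55.845 + 2·26.982 + 3·28.085 + 12·15.999 = 495.402 g/mol, of which 23.455 g is Fe.
So Fe makes up 23.455/495.402 = 0.0473 of the mass, i.e. 4.73%.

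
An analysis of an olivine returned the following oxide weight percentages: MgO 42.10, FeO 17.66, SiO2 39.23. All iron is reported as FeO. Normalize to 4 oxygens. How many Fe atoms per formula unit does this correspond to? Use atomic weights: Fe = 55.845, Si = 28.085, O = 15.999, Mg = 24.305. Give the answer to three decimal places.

MgO (M=40.304): mol = 1.04456; Mg = 1.04456, O = 1.04456.
FeO (M=71.844): mol = 0.24581; Fe = 0.24581, O = 0.24581.
SiO2 (M=60.083): mol = 0.65293; Si = 0.65293, O = 1.30586.
ΣO = 2.59623; factor = 4/ΣO = 1.54070.
Fe apfu = 0.24581 × 1.54070 = 0.379.

0.379 Fe apfu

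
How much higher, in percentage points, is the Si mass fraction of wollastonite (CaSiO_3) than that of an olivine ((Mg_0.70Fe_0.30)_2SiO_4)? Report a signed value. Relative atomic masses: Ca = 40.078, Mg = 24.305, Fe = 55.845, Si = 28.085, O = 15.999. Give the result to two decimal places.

6.58 percentage points

First mineral: 28.085 g Si in 116.160 g formula = 24.18 wt% Si.
Second mineral: 28.085 g Si in 159.615 g formula = 17.60 wt% Si.
24.18% − 17.60% gives a difference of 6.58 percentage points.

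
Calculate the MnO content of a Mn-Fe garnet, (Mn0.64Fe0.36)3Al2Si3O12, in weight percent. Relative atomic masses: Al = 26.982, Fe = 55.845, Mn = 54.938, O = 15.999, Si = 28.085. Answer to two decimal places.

27.46 wt%

M((Mn0.64Fe0.36)3Al2Si3O12) = 496.001 g/mol; M(MnO) = 70.937 g/mol.
Moles MnO per formula unit = 1.92 Mn ÷ 1 = 1.9200.
MnO fraction = (1.9200 × 70.937) / 496.001 = 136.199/496.001 = 0.2746.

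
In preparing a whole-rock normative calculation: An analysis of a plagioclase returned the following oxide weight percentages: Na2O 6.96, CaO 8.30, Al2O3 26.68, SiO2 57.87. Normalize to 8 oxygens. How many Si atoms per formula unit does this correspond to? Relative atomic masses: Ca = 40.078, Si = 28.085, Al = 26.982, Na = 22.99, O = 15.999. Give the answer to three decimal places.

6.96 wt% Na2O ÷ 61.979 g/mol = 0.11230 mol, giving 0.22460 Na and 0.11230 O.
8.30 wt% CaO ÷ 56.077 g/mol = 0.14801 mol, giving 0.14801 Ca and 0.14801 O.
26.68 wt% Al2O3 ÷ 101.961 g/mol = 0.26167 mol, giving 0.52334 Al and 0.78501 O.
57.87 wt% SiO2 ÷ 60.083 g/mol = 0.96317 mol, giving 0.96317 Si and 1.92634 O.
Oxygen sums to 2.97166; scaling by 8/2.97166 = 2.69210 puts the formula on 8 O.
Si: 0.96317 × 2.69210 = 2.593 atoms per formula unit.

2.593 Si apfu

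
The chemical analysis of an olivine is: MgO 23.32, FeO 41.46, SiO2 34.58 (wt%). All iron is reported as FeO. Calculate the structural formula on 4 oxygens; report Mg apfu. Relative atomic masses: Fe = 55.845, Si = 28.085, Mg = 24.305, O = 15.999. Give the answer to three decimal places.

1.003 Mg apfu

MgO: 23.32/40.304 = 0.57860 mol → 0.57860 mol Mg, 0.57860 mol O.
FeO: 41.46/71.844 = 0.57708 mol → 0.57708 mol Fe, 0.57708 mol O.
SiO2: 34.58/60.083 = 0.57554 mol → 0.57554 mol Si, 1.15108 mol O.
Total oxygen = 2.30676 mol. Normalization factor = 4/2.30676 = 1.73403.
Mg per 4 O = 0.57860 × 1.73403 = 1.003.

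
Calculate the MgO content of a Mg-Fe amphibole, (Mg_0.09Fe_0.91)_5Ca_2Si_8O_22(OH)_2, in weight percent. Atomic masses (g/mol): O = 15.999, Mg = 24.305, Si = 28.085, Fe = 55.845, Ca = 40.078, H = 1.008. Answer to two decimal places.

M((Mg_0.09Fe_0.91)_5Ca_2Si_8O_22(OH)_2) = 955.860 g/mol; M(MgO) = 40.304 g/mol.
Moles MgO per formula unit = 0.45 Mg ÷ 1 = 0.4500.
MgO fraction = (0.4500 × 40.304) / 955.860 = 18.137/955.860 = 0.0190.

1.90 wt%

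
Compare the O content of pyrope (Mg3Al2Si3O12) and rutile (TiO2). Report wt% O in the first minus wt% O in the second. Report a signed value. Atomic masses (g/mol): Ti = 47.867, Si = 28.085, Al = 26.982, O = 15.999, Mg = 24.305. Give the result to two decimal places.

First mineral: 191.988 g O in 403.122 g formula = 47.63 wt% O.
Second mineral: 31.998 g O in 79.865 g formula = 40.07 wt% O.
47.63% − 40.07% gives a difference of 7.56 percentage points.

7.56 percentage points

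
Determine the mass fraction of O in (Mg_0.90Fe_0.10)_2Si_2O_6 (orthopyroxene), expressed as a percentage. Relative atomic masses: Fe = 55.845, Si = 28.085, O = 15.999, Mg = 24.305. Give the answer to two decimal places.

Molar mass of (Mg_0.90Fe_0.10)_2Si_2O_6: 1.80·24.305 + 0.20·55.845 + 2·28.085 + 6·15.999 = 207.082 g/mol.
Mass of O per formula unit: 6 × 15.999 = 95.994 g.
Weight fraction O = 95.994 / 207.082 = 0.4636.

46.36 weight percent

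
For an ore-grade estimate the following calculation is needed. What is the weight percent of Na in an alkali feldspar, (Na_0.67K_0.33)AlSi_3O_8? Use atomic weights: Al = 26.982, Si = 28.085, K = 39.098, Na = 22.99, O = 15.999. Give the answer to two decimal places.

5.76 wt%

Formula mass = 0.67·22.99 + 0.33·39.098 + 1·26.982 + 3·28.085 + 8·15.999 = 267.535 g/mol, of which 15.403 g is Na.
So Na makes up 15.403/267.535 = 0.0576 of the mass, i.e. 5.76%.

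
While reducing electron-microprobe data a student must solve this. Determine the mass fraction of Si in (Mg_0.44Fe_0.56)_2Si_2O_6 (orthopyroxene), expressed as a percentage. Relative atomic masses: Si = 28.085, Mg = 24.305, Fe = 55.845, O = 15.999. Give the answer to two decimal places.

23.79 wt%

Molar mass of (Mg_0.44Fe_0.56)_2Si_2O_6: 0.88*24.305 + 1.12*55.845 + 2*28.085 + 6*15.999 = 236.099 g/mol.
Mass of Si per formula unit: 2 × 28.085 = 56.170 g.
Weight fraction Si = 56.170 / 236.099 = 0.2379.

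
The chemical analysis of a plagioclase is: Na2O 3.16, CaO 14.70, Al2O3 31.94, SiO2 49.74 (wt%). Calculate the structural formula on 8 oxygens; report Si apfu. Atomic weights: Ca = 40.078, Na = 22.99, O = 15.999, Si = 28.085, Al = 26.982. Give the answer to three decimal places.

2.277 Si apfu

Na2O: 3.16/61.979 = 0.05099 mol → 0.10198 mol Na, 0.05099 mol O.
CaO: 14.70/56.077 = 0.26214 mol → 0.26214 mol Ca, 0.26214 mol O.
Al2O3: 31.94/101.961 = 0.31326 mol → 0.62652 mol Al, 0.93978 mol O.
SiO2: 49.74/60.083 = 0.82785 mol → 0.82785 mol Si, 1.65570 mol O.
Total oxygen = 2.90861 mol. Normalization factor = 8/2.90861 = 2.75045.
Si per 8 O = 0.82785 × 2.75045 = 2.277.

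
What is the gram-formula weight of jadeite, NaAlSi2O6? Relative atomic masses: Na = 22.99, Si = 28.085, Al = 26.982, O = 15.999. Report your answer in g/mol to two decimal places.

The formula mass is the sum 1(22.99) + 1(26.982) + 2(28.085) + 6(15.999).

202.14 g/mol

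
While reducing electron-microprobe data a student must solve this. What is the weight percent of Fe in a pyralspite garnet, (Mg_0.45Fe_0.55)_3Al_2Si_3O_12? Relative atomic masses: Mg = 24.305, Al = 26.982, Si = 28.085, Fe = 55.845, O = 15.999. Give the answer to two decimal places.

M((Mg_0.45Fe_0.55)_3Al_2Si_3O_12) = 455.163 g/mol.
Fe contributes 1.65 × 55.845 = 92.144 g per mole.
92.144/455.163 = 0.2024 → 20.24%.

20.24 weight percent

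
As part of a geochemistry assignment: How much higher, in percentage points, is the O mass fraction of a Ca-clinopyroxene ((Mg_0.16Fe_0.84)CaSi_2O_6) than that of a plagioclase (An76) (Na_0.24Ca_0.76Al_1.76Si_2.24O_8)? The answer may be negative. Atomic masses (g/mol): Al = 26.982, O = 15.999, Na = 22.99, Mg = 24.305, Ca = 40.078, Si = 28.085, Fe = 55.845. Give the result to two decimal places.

-7.15 percentage points

First mineral: 95.994 g O in 243.041 g formula = 39.50 wt% O.
Second mineral: 127.992 g O in 274.368 g formula = 46.65 wt% O.
39.50% − 46.65% gives a difference of -7.15 percentage points.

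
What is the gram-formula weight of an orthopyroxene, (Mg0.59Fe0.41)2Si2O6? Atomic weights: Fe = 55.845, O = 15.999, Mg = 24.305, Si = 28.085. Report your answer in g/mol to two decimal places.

226.64 g/mol

Mg: 1.18 × 24.305 = 28.6799
Fe: 0.82 × 55.845 = 45.7929
Si: 2 × 28.085 = 56.1700
O: 6 × 15.999 = 95.9940
Summing the contributions gives the formula mass.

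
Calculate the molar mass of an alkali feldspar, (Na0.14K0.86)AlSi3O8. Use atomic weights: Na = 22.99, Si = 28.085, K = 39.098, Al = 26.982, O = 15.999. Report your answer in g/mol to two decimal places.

276.07 g/mol

M = 0.14(22.99) + 0.86(39.098) + 1(26.982) + 3(28.085) + 8(15.999)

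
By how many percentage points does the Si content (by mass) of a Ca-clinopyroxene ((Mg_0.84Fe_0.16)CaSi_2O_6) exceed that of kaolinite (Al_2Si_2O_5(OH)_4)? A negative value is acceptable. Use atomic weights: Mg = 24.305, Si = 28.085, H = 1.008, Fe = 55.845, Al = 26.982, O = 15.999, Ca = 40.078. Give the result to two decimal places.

3.59 percentage points

First mineral: 56.170 g Si in 221.593 g formula = 25.35 wt% Si.
Second mineral: 56.170 g Si in 258.157 g formula = 21.76 wt% Si.
25.35% − 21.76% gives a difference of 3.59 percentage points.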